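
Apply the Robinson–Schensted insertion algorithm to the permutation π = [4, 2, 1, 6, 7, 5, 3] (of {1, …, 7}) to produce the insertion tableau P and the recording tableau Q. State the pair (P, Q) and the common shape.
P = [1, 3, 7] / [2, 5] / [4, 6];  Q = [1, 4, 5] / [2, 6] / [3, 7];  common shape = (3, 2, 2)

Row-insert the values π_1, π_2, … into P one at a time, bumping the leftmost entry strictly greater than the inserted value down to the next row. The recording tableau Q records, in position (i, j), the step at which that cell was added to P.
  Insert 4 (step 1): P = [4];  Q = [1]
  Insert 2 (step 2): P = [2] / [4];  Q = [1] / [2]
  Insert 1 (step 3): P = [1] / [2] / [4];  Q = [1] / [2] / [3]
  Insert 6 (step 4): P = [1, 6] / [2] / [4];  Q = [1, 4] / [2] / [3]
  Insert 7 (step 5): P = [1, 6, 7] / [2] / [4];  Q = [1, 4, 5] / [2] / [3]
  Insert 5 (step 6): P = [1, 5, 7] / [2, 6] / [4];  Q = [1, 4, 5] / [2, 6] / [3]
  Insert 3 (step 7): P = [1, 3, 7] / [2, 5] / [4, 6];  Q = [1, 4, 5] / [2, 6] / [3, 7]
Final shape: (3, 2, 2).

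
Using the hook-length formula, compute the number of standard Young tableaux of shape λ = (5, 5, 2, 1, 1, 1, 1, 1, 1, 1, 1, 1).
# SYT of shape (5, 5, 2, 1, 1, 1, 1, 1, 1, 1, 1, 1) = 12345060

Hook-length formula: f^λ = n! / Π hook(c), product over all cells c of the Young diagram. For λ = (5, 5, 2, 1, 1, 1, 1, 1, 1, 1, 1, 1), n = 21 boxes. Hook lengths by row (left-to-right, top-to-bottom): [16, 6, 4, 3, 2]; [15, 5, 3, 2, 1]; [11, 1]; [9]; [8]; [7]; [6]; [5]; [4]; [3]; [2]; [1]. Product of hooks = 4138573824000. So f^λ = 21! / 4138573824000 = 51090942171709440000 / 4138573824000 = 12345060.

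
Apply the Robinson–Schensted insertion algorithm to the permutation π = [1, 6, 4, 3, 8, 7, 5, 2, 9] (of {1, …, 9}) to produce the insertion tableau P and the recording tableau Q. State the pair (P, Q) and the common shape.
P = [1, 2, 5, 9] / [3, 7] / [4, 8] / [6];  Q = [1, 2, 5, 9] / [3, 6] / [4, 7] / [8];  common shape = (4, 2, 2, 1)

Row-insert the values π_1, π_2, … into P one at a time, bumping the leftmost entry strictly greater than the inserted value down to the next row. The recording tableau Q records, in position (i, j), the step at which that cell was added to P.
  Insert 1 (step 1): P = [1];  Q = [1]
  Insert 6 (step 2): P = [1, 6];  Q = [1, 2]
  Insert 4 (step 3): P = [1, 4] / [6];  Q = [1, 2] / [3]
  Insert 3 (step 4): P = [1, 3] / [4] / [6];  Q = [1, 2] / [3] / [4]
  Insert 8 (step 5): P = [1, 3, 8] / [4] / [6];  Q = [1, 2, 5] / [3] / [4]
  Insert 7 (step 6): P = [1, 3, 7] / [4, 8] / [6];  Q = [1, 2, 5] / [3, 6] / [4]
  Insert 5 (step 7): P = [1, 3, 5] / [4, 7] / [6, 8];  Q = [1, 2, 5] / [3, 6] / [4, 7]
  Insert 2 (step 8): P = [1, 2, 5] / [3, 7] / [4, 8] / [6];  Q = [1, 2, 5] / [3, 6] / [4, 7] / [8]
  Insert 9 (step 9): P = [1, 2, 5, 9] / [3, 7] / [4, 8] / [6];  Q = [1, 2, 5, 9] / [3, 6] / [4, 7] / [8]
Final shape: (4, 2, 2, 1).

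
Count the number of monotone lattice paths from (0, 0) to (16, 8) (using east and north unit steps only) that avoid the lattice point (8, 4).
Number of paths = 490446

Total paths from (0, 0) to (16, 8): C(24, 16) = 735471. Paths through (8, 4): (paths (0, 0) → (8, 4)) × (paths (8, 4) → (16, 8)) = C(12, 8) · C(12, 8) = 495 · 495 = 245025. Avoidance count = 735471 − 245025 = 490446.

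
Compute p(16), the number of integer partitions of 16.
p(16) = 231

Compute p(n) via the recurrence p(n, m) = p(n, m−1) + p(n−m, m), where p(n, m) counts partitions of n with all parts ≤ m and p(n) = p(n, n). The base cases are p(0, m) = 1 and p(n, 0) = 0 for n > 0. Filling the table yields p(16) = 231. (Euler's pentagonal recurrence is an alternative.)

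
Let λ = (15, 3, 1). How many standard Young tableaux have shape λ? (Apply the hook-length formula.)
# SYT of shape (15, 3, 1) = 8892

Hook-length formula: f^λ = n! / Π hook(c), product over all cells c of the Young diagram. For λ = (15, 3, 1), n = 19 boxes. Hook lengths by row (left-to-right, top-to-bottom): [17, 15, 14, 12, 11, 10, 9, 8, 7, 6, 5, 4, 3, 2, 1]; [4, 2, 1]; [1]. Product of hooks = 13680285696000. So f^λ = 19! / 13680285696000 = 121645100408832000 / 13680285696000 = 8892.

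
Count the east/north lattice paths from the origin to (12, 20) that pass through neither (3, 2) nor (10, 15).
Number of paths = 126559830

Inclusion–exclusion. Total paths: C(32, 12) = 225792840. Through P₁: C(5, 3)·C(27, 9) = 46868250. Through P₂: C(25, 10)·C(7, 2) = 68643960. Since P₁ is strictly southwest of P₂, a monotone path through both must visit P₁ then P₂; paths through both = C(5, 3)·C(20, 7)·C(7, 2) = 16279200. Avoid both = 225792840 − 46868250 − 68643960 + 16279200 = 126559830.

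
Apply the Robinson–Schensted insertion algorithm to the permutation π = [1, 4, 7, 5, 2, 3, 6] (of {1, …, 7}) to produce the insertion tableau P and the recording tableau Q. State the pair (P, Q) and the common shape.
P = [1, 2, 3, 6] / [4, 5] / [7];  Q = [1, 2, 3, 7] / [4, 6] / [5];  common shape = (4, 2, 1)

Row-insert the values π_1, π_2, … into P one at a time, bumping the leftmost entry strictly greater than the inserted value down to the next row. The recording tableau Q records, in position (i, j), the step at which that cell was added to P.
  Insert 1 (step 1): P = [1];  Q = [1]
  Insert 4 (step 2): P = [1, 4];  Q = [1, 2]
  Insert 7 (step 3): P = [1, 4, 7];  Q = [1, 2, 3]
  Insert 5 (step 4): P = [1, 4, 5] / [7];  Q = [1, 2, 3] / [4]
  Insert 2 (step 5): P = [1, 2, 5] / [4] / [7];  Q = [1, 2, 3] / [4] / [5]
  Insert 3 (step 6): P = [1, 2, 3] / [4, 5] / [7];  Q = [1, 2, 3] / [4, 6] / [5]
  Insert 6 (step 7): P = [1, 2, 3, 6] / [4, 5] / [7];  Q = [1, 2, 3, 7] / [4, 6] / [5]
Final shape: (4, 2, 1).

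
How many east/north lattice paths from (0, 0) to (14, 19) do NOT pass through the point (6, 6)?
Number of paths = 630784440

Total paths from (0, 0) to (14, 19): C(33, 14) = 818809200. Paths through (6, 6): (paths (0, 0) → (6, 6)) × (paths (6, 6) → (14, 19)) = C(12, 6) · C(21, 8) = 924 · 203490 = 188024760. Avoidance count = 818809200 − 188024760 = 630784440.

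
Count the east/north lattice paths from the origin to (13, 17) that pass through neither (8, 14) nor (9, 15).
Number of paths = 91833270

Inclusion–exclusion. Total paths: C(30, 13) = 119759850. Through P₁: C(22, 8)·C(8, 5) = 17907120. Through P₂: C(24, 9)·C(6, 4) = 19612560. Since P₁ is strictly southwest of P₂, a monotone path through both must visit P₁ then P₂; paths through both = C(22, 8)·C(2, 1)·C(6, 4) = 9593100. Avoid both = 119759850 − 17907120 − 19612560 + 9593100 = 91833270.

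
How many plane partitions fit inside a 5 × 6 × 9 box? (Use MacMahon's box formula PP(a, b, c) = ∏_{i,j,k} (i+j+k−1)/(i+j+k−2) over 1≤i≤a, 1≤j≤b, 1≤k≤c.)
PP(5, 6, 9) = 72261531710368

Evaluate the triple product over i = 1..5, j = 1..6, k = 1..9. The factors are (2/1) · (3/2) · (4/3) · (5/4) · (6/5) · (7/6) · (8/7) · (9/8) · … (270 factors total). The numerators and denominators telescope so the product is an integer; carrying out the multiplication exactly gives PP(5, 6, 9) = 72261531710368.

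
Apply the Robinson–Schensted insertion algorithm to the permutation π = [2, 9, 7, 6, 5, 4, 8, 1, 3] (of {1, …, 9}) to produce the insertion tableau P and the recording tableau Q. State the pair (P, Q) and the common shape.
P = [1, 3, 8] / [2, 4] / [5] / [6] / [7] / [9];  Q = [1, 2, 7] / [3, 9] / [4] / [5] / [6] / [8];  common shape = (3, 2, 1, 1, 1, 1)

Row-insert the values π_1, π_2, … into P one at a time, bumping the leftmost entry strictly greater than the inserted value down to the next row. The recording tableau Q records, in position (i, j), the step at which that cell was added to P.
  Insert 2 (step 1): P = [2];  Q = [1]
  Insert 9 (step 2): P = [2, 9];  Q = [1, 2]
  Insert 7 (step 3): P = [2, 7] / [9];  Q = [1, 2] / [3]
  Insert 6 (step 4): P = [2, 6] / [7] / [9];  Q = [1, 2] / [3] / [4]
  Insert 5 (step 5): P = [2, 5] / [6] / [7] / [9];  Q = [1, 2] / [3] / [4] / [5]
  Insert 4 (step 6): P = [2, 4] / [5] / [6] / [7] / [9];  Q = [1, 2] / [3] / [4] / [5] / [6]
  Insert 8 (step 7): P = [2, 4, 8] / [5] / [6] / [7] / [9];  Q = [1, 2, 7] / [3] / [4] / [5] / [6]
  Insert 1 (step 8): P = [1, 4, 8] / [2] / [5] / [6] / [7] / [9];  Q = [1, 2, 7] / [3] / [4] / [5] / [6] / [8]
  Insert 3 (step 9): P = [1, 3, 8] / [2, 4] / [5] / [6] / [7] / [9];  Q = [1, 2, 7] / [3, 9] / [4] / [5] / [6] / [8]
Final shape: (3, 2, 1, 1, 1, 1).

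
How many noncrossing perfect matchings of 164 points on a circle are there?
C_82 = 17526585015616776834735140517915655636396234280

These noncrossing handshakes are counted by the Catalan number C_n = (1/(n + 1)) · C(2n, n). For n = 82: C_82 = (1/83) · C(164, 82) = 1454706556296192477283016662986999417820887445240/83 = 17526585015616776834735140517915655636396234280.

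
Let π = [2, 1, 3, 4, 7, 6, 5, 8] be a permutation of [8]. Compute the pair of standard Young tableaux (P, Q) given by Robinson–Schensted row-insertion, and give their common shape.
P = [1, 3, 4, 5, 8] / [2, 6] / [7];  Q = [1, 3, 4, 5, 8] / [2, 6] / [7];  common shape = (5, 2, 1)

Row-insert the values π_1, π_2, … into P one at a time, bumping the leftmost entry strictly greater than the inserted value down to the next row. The recording tableau Q records, in position (i, j), the step at which that cell was added to P.
  Insert 2 (step 1): P = [2];  Q = [1]
  Insert 1 (step 2): P = [1] / [2];  Q = [1] / [2]
  Insert 3 (step 3): P = [1, 3] / [2];  Q = [1, 3] / [2]
  Insert 4 (step 4): P = [1, 3, 4] / [2];  Q = [1, 3, 4] / [2]
  Insert 7 (step 5): P = [1, 3, 4, 7] / [2];  Q = [1, 3, 4, 5] / [2]
  Insert 6 (step 6): P = [1, 3, 4, 6] / [2, 7];  Q = [1, 3, 4, 5] / [2, 6]
  Insert 5 (step 7): P = [1, 3, 4, 5] / [2, 6] / [7];  Q = [1, 3, 4, 5] / [2, 6] / [7]
  Insert 8 (step 8): P = [1, 3, 4, 5, 8] / [2, 6] / [7];  Q = [1, 3, 4, 5, 8] / [2, 6] / [7]
Final shape: (5, 2, 1).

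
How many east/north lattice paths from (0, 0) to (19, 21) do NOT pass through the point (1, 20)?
Number of paths = 131282408001

Total paths from (0, 0) to (19, 21): C(40, 19) = 131282408400. Paths through (1, 20): (paths (0, 0) → (1, 20)) × (paths (1, 20) → (19, 21)) = C(21, 1) · C(19, 18) = 21 · 19 = 399. Avoidance count = 131282408400 − 399 = 131282408001.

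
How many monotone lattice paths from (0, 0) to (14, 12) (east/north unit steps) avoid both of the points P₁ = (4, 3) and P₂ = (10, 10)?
Number of paths = 4554030

Inclusion–exclusion. Total paths: C(26, 14) = 9657700. Through P₁: C(7, 4)·C(19, 10) = 3233230. Through P₂: C(20, 10)·C(6, 4) = 2771340. Since P₁ is strictly southwest of P₂, a monotone path through both must visit P₁ then P₂; paths through both = C(7, 4)·C(13, 6)·C(6, 4) = 900900. Avoid both = 9657700 − 3233230 − 2771340 + 900900 = 4554030.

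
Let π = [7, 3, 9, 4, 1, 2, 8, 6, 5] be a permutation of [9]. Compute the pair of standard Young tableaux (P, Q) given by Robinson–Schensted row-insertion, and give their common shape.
P = [1, 2, 5] / [3, 4, 6] / [7, 8] / [9];  Q = [1, 3, 7] / [2, 4, 8] / [5, 6] / [9];  common shape = (3, 3, 2, 1)

Row-insert the values π_1, π_2, … into P one at a time, bumping the leftmost entry strictly greater than the inserted value down to the next row. The recording tableau Q records, in position (i, j), the step at which that cell was added to P.
  Insert 7 (step 1): P = [7];  Q = [1]
  Insert 3 (step 2): P = [3] / [7];  Q = [1] / [2]
  Insert 9 (step 3): P = [3, 9] / [7];  Q = [1, 3] / [2]
  Insert 4 (step 4): P = [3, 4] / [7, 9];  Q = [1, 3] / [2, 4]
  Insert 1 (step 5): P = [1, 4] / [3, 9] / [7];  Q = [1, 3] / [2, 4] / [5]
  Insert 2 (step 6): P = [1, 2] / [3, 4] / [7, 9];  Q = [1, 3] / [2, 4] / [5, 6]
  Insert 8 (step 7): P = [1, 2, 8] / [3, 4] / [7, 9];  Q = [1, 3, 7] / [2, 4] / [5, 6]
  Insert 6 (step 8): P = [1, 2, 6] / [3, 4, 8] / [7, 9];  Q = [1, 3, 7] / [2, 4, 8] / [5, 6]
  Insert 5 (step 9): P = [1, 2, 5] / [3, 4, 6] / [7, 8] / [9];  Q = [1, 3, 7] / [2, 4, 8] / [5, 6] / [9]
Final shape: (3, 3, 2, 1).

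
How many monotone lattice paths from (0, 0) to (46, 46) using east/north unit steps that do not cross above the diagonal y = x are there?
C_46 = 8740328711533173390046320

These NE paths below the diagonal are counted by the Catalan number C_n = (1/(n + 1)) · C(2n, n). For n = 46: C_46 = (1/47) · C(92, 46) = 410795449442059149332177040/47 = 8740328711533173390046320.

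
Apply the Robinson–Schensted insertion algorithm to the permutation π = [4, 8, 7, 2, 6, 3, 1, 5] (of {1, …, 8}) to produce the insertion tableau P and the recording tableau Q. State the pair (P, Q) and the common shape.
P = [1, 3, 5] / [2, 6] / [4] / [7] / [8];  Q = [1, 2, 8] / [3, 5] / [4] / [6] / [7];  common shape = (3, 2, 1, 1, 1)

Row-insert the values π_1, π_2, … into P one at a time, bumping the leftmost entry strictly greater than the inserted value down to the next row. The recording tableau Q records, in position (i, j), the step at which that cell was added to P.
  Insert 4 (step 1): P = [4];  Q = [1]
  Insert 8 (step 2): P = [4, 8];  Q = [1, 2]
  Insert 7 (step 3): P = [4, 7] / [8];  Q = [1, 2] / [3]
  Insert 2 (step 4): P = [2, 7] / [4] / [8];  Q = [1, 2] / [3] / [4]
  Insert 6 (step 5): P = [2, 6] / [4, 7] / [8];  Q = [1, 2] / [3, 5] / [4]
  Insert 3 (step 6): P = [2, 3] / [4, 6] / [7] / [8];  Q = [1, 2] / [3, 5] / [4] / [6]
  Insert 1 (step 7): P = [1, 3] / [2, 6] / [4] / [7] / [8];  Q = [1, 2] / [3, 5] / [4] / [6] / [7]
  Insert 5 (step 8): P = [1, 3, 5] / [2, 6] / [4] / [7] / [8];  Q = [1, 2, 8] / [3, 5] / [4] / [6] / [7]
Final shape: (3, 2, 1, 1, 1).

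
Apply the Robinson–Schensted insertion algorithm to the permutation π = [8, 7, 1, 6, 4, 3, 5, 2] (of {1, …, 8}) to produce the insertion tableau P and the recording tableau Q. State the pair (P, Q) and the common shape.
P = [1, 2, 5] / [3] / [4] / [6] / [7] / [8];  Q = [1, 4, 7] / [2] / [3] / [5] / [6] / [8];  common shape = (3, 1, 1, 1, 1, 1)

Row-insert the values π_1, π_2, … into P one at a time, bumping the leftmost entry strictly greater than the inserted value down to the next row. The recording tableau Q records, in position (i, j), the step at which that cell was added to P.
  Insert 8 (step 1): P = [8];  Q = [1]
  Insert 7 (step 2): P = [7] / [8];  Q = [1] / [2]
  Insert 1 (step 3): P = [1] / [7] / [8];  Q = [1] / [2] / [3]
  Insert 6 (step 4): P = [1, 6] / [7] / [8];  Q = [1, 4] / [2] / [3]
  Insert 4 (step 5): P = [1, 4] / [6] / [7] / [8];  Q = [1, 4] / [2] / [3] / [5]
  Insert 3 (step 6): P = [1, 3] / [4] / [6] / [7] / [8];  Q = [1, 4] / [2] / [3] / [5] / [6]
  Insert 5 (step 7): P = [1, 3, 5] / [4] / [6] / [7] / [8];  Q = [1, 4, 7] / [2] / [3] / [5] / [6]
  Insert 2 (step 8): P = [1, 2, 5] / [3] / [4] / [6] / [7] / [8];  Q = [1, 4, 7] / [2] / [3] / [5] / [6] / [8]
Final shape: (3, 1, 1, 1, 1, 1).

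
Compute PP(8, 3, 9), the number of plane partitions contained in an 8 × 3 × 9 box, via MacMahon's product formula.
PP(8, 3, 9) = 198520691512

Evaluate the triple product over i = 1..8, j = 1..3, k = 1..9. The factors are (2/1) · (3/2) · (4/3) · (5/4) · (6/5) · (7/6) · (8/7) · (9/8) · … (216 factors total). The numerators and denominators telescope so the product is an integer; carrying out the multiplication exactly gives PP(8, 3, 9) = 198520691512.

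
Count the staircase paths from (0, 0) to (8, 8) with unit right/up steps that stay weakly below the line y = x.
C_8 = 1430

These NE paths below the diagonal are counted by the Catalan number C_n = (1/(n + 1)) · C(2n, n). For n = 8: C_8 = (1/9) · C(16, 8) = 12870/9 = 1430.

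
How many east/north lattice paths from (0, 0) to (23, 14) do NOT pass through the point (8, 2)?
Number of paths = 5324813100

Total paths from (0, 0) to (23, 14): C(37, 23) = 6107086800. Paths through (8, 2): (paths (0, 0) → (8, 2)) × (paths (8, 2) → (23, 14)) = C(10, 8) · C(27, 15) = 45 · 17383860 = 782273700. Avoidance count = 6107086800 − 782273700 = 5324813100.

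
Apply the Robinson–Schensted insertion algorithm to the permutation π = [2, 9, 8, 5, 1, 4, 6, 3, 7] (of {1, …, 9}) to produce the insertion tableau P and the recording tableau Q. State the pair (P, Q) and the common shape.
P = [1, 3, 6, 7] / [2, 4] / [5] / [8] / [9];  Q = [1, 2, 7, 9] / [3, 6] / [4] / [5] / [8];  common shape = (4, 2, 1, 1, 1)

Row-insert the values π_1, π_2, … into P one at a time, bumping the leftmost entry strictly greater than the inserted value down to the next row. The recording tableau Q records, in position (i, j), the step at which that cell was added to P.
  Insert 2 (step 1): P = [2];  Q = [1]
  Insert 9 (step 2): P = [2, 9];  Q = [1, 2]
  Insert 8 (step 3): P = [2, 8] / [9];  Q = [1, 2] / [3]
  Insert 5 (step 4): P = [2, 5] / [8] / [9];  Q = [1, 2] / [3] / [4]
  Insert 1 (step 5): P = [1, 5] / [2] / [8] / [9];  Q = [1, 2] / [3] / [4] / [5]
  Insert 4 (step 6): P = [1, 4] / [2, 5] / [8] / [9];  Q = [1, 2] / [3, 6] / [4] / [5]
  Insert 6 (step 7): P = [1, 4, 6] / [2, 5] / [8] / [9];  Q = [1, 2, 7] / [3, 6] / [4] / [5]
  Insert 3 (step 8): P = [1, 3, 6] / [2, 4] / [5] / [8] / [9];  Q = [1, 2, 7] / [3, 6] / [4] / [5] / [8]
  Insert 7 (step 9): P = [1, 3, 6, 7] / [2, 4] / [5] / [8] / [9];  Q = [1, 2, 7, 9] / [3, 6] / [4] / [5] / [8]
Final shape: (4, 2, 1, 1, 1).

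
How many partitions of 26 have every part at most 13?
p(26, parts ≤ 13) = 2164

Use the recurrence p(n, m) = p(n, m−1) + p(n−m, m): either the largest part is < m (count p(n, m−1)) or the largest part is exactly m (remove one copy of m, count p(n−m, m)). With p(0, ·) = 1 this gives p(26, parts ≤ 13) = 2164. (By conjugating Young diagrams, this also counts partitions of 26 into at most 13 parts.)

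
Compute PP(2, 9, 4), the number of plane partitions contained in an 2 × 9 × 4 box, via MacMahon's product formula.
PP(2, 9, 4) = 143143

Evaluate the triple product over i = 1..2, j = 1..9, k = 1..4. The factors are (2/1) · (3/2) · (4/3) · (5/4) · (3/2) · (4/3) · (5/4) · (6/5) · … (72 factors total). The numerators and denominators telescope so the product is an integer; carrying out the multiplication exactly gives PP(2, 9, 4) = 143143.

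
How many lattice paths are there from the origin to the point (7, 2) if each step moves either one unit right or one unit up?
Number of paths = 36

A monotone lattice path from (0, 0) to (7, 2) consists of 7 east steps and 2 north steps in some order, so it is determined by which 7 of the 9 steps are east. The count is C(9, 7) = 36.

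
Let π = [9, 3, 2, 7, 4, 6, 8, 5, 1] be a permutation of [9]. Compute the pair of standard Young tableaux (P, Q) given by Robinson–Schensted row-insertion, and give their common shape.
P = [1, 4, 5, 8] / [2, 6] / [3] / [7] / [9];  Q = [1, 4, 6, 7] / [2, 5] / [3] / [8] / [9];  common shape = (4, 2, 1, 1, 1)

Row-insert the values π_1, π_2, … into P one at a time, bumping the leftmost entry strictly greater than the inserted value down to the next row. The recording tableau Q records, in position (i, j), the step at which that cell was added to P.
  Insert 9 (step 1): P = [9];  Q = [1]
  Insert 3 (step 2): P = [3] / [9];  Q = [1] / [2]
  Insert 2 (step 3): P = [2] / [3] / [9];  Q = [1] / [2] / [3]
  Insert 7 (step 4): P = [2, 7] / [3] / [9];  Q = [1, 4] / [2] / [3]
  Insert 4 (step 5): P = [2, 4] / [3, 7] / [9];  Q = [1, 4] / [2, 5] / [3]
  Insert 6 (step 6): P = [2, 4, 6] / [3, 7] / [9];  Q = [1, 4, 6] / [2, 5] / [3]
  Insert 8 (step 7): P = [2, 4, 6, 8] / [3, 7] / [9];  Q = [1, 4, 6, 7] / [2, 5] / [3]
  Insert 5 (step 8): P = [2, 4, 5, 8] / [3, 6] / [7] / [9];  Q = [1, 4, 6, 7] / [2, 5] / [3] / [8]
  Insert 1 (step 9): P = [1, 4, 5, 8] / [2, 6] / [3] / [7] / [9];  Q = [1, 4, 6, 7] / [2, 5] / [3] / [8] / [9]
Final shape: (4, 2, 1, 1, 1).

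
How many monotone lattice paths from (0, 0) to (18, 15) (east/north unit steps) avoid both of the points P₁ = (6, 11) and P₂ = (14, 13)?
Number of paths = 722113300

Inclusion–exclusion. Total paths: C(33, 18) = 1037158320. Through P₁: C(17, 6)·C(16, 12) = 22524320. Through P₂: C(27, 14)·C(6, 4) = 300874500. Since P₁ is strictly southwest of P₂, a monotone path through both must visit P₁ then P₂; paths through both = C(17, 6)·C(10, 8)·C(6, 4) = 8353800. Avoid both = 1037158320 − 22524320 − 300874500 + 8353800 = 722113300.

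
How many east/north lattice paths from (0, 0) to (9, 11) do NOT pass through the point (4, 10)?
Number of paths = 161954

Total paths from (0, 0) to (9, 11): C(20, 9) = 167960. Paths through (4, 10): (paths (0, 0) → (4, 10)) × (paths (4, 10) → (9, 11)) = C(14, 4) · C(6, 5) = 1001 · 6 = 6006. Avoidance count = 167960 − 6006 = 161954.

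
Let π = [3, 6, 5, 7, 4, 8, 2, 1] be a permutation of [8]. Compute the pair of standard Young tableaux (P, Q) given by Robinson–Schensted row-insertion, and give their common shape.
P = [1, 4, 7, 8] / [2] / [3] / [5] / [6];  Q = [1, 2, 4, 6] / [3] / [5] / [7] / [8];  common shape = (4, 1, 1, 1, 1)

Row-insert the values π_1, π_2, … into P one at a time, bumping the leftmost entry strictly greater than the inserted value down to the next row. The recording tableau Q records, in position (i, j), the step at which that cell was added to P.
  Insert 3 (step 1): P = [3];  Q = [1]
  Insert 6 (step 2): P = [3, 6];  Q = [1, 2]
  Insert 5 (step 3): P = [3, 5] / [6];  Q = [1, 2] / [3]
  Insert 7 (step 4): P = [3, 5, 7] / [6];  Q = [1, 2, 4] / [3]
  Insert 4 (step 5): P = [3, 4, 7] / [5] / [6];  Q = [1, 2, 4] / [3] / [5]
  Insert 8 (step 6): P = [3, 4, 7, 8] / [5] / [6];  Q = [1, 2, 4, 6] / [3] / [5]
  Insert 2 (step 7): P = [2, 4, 7, 8] / [3] / [5] / [6];  Q = [1, 2, 4, 6] / [3] / [5] / [7]
  Insert 1 (step 8): P = [1, 4, 7, 8] / [2] / [3] / [5] / [6];  Q = [1, 2, 4, 6] / [3] / [5] / [7] / [8]
Final shape: (4, 1, 1, 1, 1).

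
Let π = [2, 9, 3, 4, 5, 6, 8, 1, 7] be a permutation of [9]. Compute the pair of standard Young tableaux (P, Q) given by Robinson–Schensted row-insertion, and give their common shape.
P = [1, 3, 4, 5, 6, 7] / [2, 8] / [9];  Q = [1, 2, 4, 5, 6, 7] / [3, 9] / [8];  common shape = (6, 2, 1)

Row-insert the values π_1, π_2, … into P one at a time, bumping the leftmost entry strictly greater than the inserted value down to the next row. The recording tableau Q records, in position (i, j), the step at which that cell was added to P.
  Insert 2 (step 1): P = [2];  Q = [1]
  Insert 9 (step 2): P = [2, 9];  Q = [1, 2]
  Insert 3 (step 3): P = [2, 3] / [9];  Q = [1, 2] / [3]
  Insert 4 (step 4): P = [2, 3, 4] / [9];  Q = [1, 2, 4] / [3]
  Insert 5 (step 5): P = [2, 3, 4, 5] / [9];  Q = [1, 2, 4, 5] / [3]
  Insert 6 (step 6): P = [2, 3, 4, 5, 6] / [9];  Q = [1, 2, 4, 5, 6] / [3]
  Insert 8 (step 7): P = [2, 3, 4, 5, 6, 8] / [9];  Q = [1, 2, 4, 5, 6, 7] / [3]
  Insert 1 (step 8): P = [1, 3, 4, 5, 6, 8] / [2] / [9];  Q = [1, 2, 4, 5, 6, 7] / [3] / [8]
  Insert 7 (step 9): P = [1, 3, 4, 5, 6, 7] / [2, 8] / [9];  Q = [1, 2, 4, 5, 6, 7] / [3, 9] / [8]
Final shape: (6, 2, 1).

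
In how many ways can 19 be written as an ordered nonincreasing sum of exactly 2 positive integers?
p(19, 2 parts) = 9

Partitions of n into exactly k parts are in bijection with partitions of n − k into at most k parts (subtract 1 from each part). So p(19, exactly 2) = p(17, parts ≤ 2). Computing via the recurrence p(m, j) = p(m, j−1) + p(m−j, j) gives 9.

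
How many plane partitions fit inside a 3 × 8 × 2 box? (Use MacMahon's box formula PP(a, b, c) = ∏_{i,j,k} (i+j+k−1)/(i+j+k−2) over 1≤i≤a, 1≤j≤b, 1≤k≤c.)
PP(3, 8, 2) = 9075

Evaluate the triple product over i = 1..3, j = 1..8, k = 1..2. The factors are (2/1) · (3/2) · (3/2) · (4/3) · (4/3) · (5/4) · (5/4) · (6/5) · … (48 factors total). The numerators and denominators telescope so the product is an integer; carrying out the multiplication exactly gives PP(3, 8, 2) = 9075.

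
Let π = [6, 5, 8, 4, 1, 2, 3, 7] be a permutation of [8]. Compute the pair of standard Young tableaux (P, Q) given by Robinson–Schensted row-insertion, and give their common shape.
P = [1, 2, 3, 7] / [4, 8] / [5] / [6];  Q = [1, 3, 7, 8] / [2, 6] / [4] / [5];  common shape = (4, 2, 1, 1)

Row-insert the values π_1, π_2, … into P one at a time, bumping the leftmost entry strictly greater than the inserted value down to the next row. The recording tableau Q records, in position (i, j), the step at which that cell was added to P.
  Insert 6 (step 1): P = [6];  Q = [1]
  Insert 5 (step 2): P = [5] / [6];  Q = [1] / [2]
  Insert 8 (step 3): P = [5, 8] / [6];  Q = [1, 3] / [2]
  Insert 4 (step 4): P = [4, 8] / [5] / [6];  Q = [1, 3] / [2] / [4]
  Insert 1 (step 5): P = [1, 8] / [4] / [5] / [6];  Q = [1, 3] / [2] / [4] / [5]
  Insert 2 (step 6): P = [1, 2] / [4, 8] / [5] / [6];  Q = [1, 3] / [2, 6] / [4] / [5]
  Insert 3 (step 7): P = [1, 2, 3] / [4, 8] / [5] / [6];  Q = [1, 3, 7] / [2, 6] / [4] / [5]
  Insert 7 (step 8): P = [1, 2, 3, 7] / [4, 8] / [5] / [6];  Q = [1, 3, 7, 8] / [2, 6] / [4] / [5]
Final shape: (4, 2, 1, 1).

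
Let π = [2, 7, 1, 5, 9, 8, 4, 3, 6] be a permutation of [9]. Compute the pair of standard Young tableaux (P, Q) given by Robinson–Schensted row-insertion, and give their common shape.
P = [1, 3, 6] / [2, 4, 8] / [5, 9] / [7];  Q = [1, 2, 5] / [3, 4, 6] / [7, 9] / [8];  common shape = (3, 3, 2, 1)

Row-insert the values π_1, π_2, … into P one at a time, bumping the leftmost entry strictly greater than the inserted value down to the next row. The recording tableau Q records, in position (i, j), the step at which that cell was added to P.
  Insert 2 (step 1): P = [2];  Q = [1]
  Insert 7 (step 2): P = [2, 7];  Q = [1, 2]
  Insert 1 (step 3): P = [1, 7] / [2];  Q = [1, 2] / [3]
  Insert 5 (step 4): P = [1, 5] / [2, 7];  Q = [1, 2] / [3, 4]
  Insert 9 (step 5): P = [1, 5, 9] / [2, 7];  Q = [1, 2, 5] / [3, 4]
  Insert 8 (step 6): P = [1, 5, 8] / [2, 7, 9];  Q = [1, 2, 5] / [3, 4, 6]
  Insert 4 (step 7): P = [1, 4, 8] / [2, 5, 9] / [7];  Q = [1, 2, 5] / [3, 4, 6] / [7]
  Insert 3 (step 8): P = [1, 3, 8] / [2, 4, 9] / [5] / [7];  Q = [1, 2, 5] / [3, 4, 6] / [7] / [8]
  Insert 6 (step 9): P = [1, 3, 6] / [2, 4, 8] / [5, 9] / [7];  Q = [1, 2, 5] / [3, 4, 6] / [7, 9] / [8]
Final shape: (3, 3, 2, 1).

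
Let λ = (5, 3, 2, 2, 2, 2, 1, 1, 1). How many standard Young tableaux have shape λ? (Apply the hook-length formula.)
# SYT of shape (5, 3, 2, 2, 2, 2, 1, 1, 1) = 8953560

Hook-length formula: f^λ = n! / Π hook(c), product over all cells c of the Young diagram. For λ = (5, 3, 2, 2, 2, 2, 1, 1, 1), n = 19 boxes. Hook lengths by row (left-to-right, top-to-bottom): [13, 9, 4, 2, 1]; [10, 6, 1]; [8, 4]; [7, 3]; [6, 2]; [5, 1]; [3]; [2]; [1]. Product of hooks = 13586227200. So f^λ = 19! / 13586227200 = 121645100408832000 / 13586227200 = 8953560.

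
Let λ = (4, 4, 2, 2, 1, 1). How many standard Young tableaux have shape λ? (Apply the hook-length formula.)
# SYT of shape (4, 4, 2, 2, 1, 1) = 42042

Hook-length formula: f^λ = n! / Π hook(c), product over all cells c of the Young diagram. For λ = (4, 4, 2, 2, 1, 1), n = 14 boxes. Hook lengths by row (left-to-right, top-to-bottom): [9, 6, 3, 2]; [8, 5, 2, 1]; [5, 2]; [4, 1]; [2]; [1]. Product of hooks = 2073600. So f^λ = 14! / 2073600 = 87178291200 / 2073600 = 42042.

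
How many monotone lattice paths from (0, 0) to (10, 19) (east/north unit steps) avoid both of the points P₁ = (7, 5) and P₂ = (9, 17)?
Number of paths = 10334016

Inclusion–exclusion. Total paths: C(29, 10) = 20030010. Through P₁: C(12, 7)·C(17, 3) = 538560. Through P₂: C(26, 9)·C(3, 1) = 9373650. Since P₁ is strictly southwest of P₂, a monotone path through both must visit P₁ then P₂; paths through both = C(12, 7)·C(14, 2)·C(3, 1) = 216216. Avoid both = 20030010 − 538560 − 9373650 + 216216 = 10334016.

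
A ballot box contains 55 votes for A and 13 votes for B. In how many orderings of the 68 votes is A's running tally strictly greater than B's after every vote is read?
Strict-lead orderings = 19374801204192

Total orderings of the 68 votes with 55 for A: C(68, 55) = 31368725759168. By the Bertrand ballot formula (Cycle Lemma / reflection principle), the number of orderings in which A is strictly ahead of B throughout is (p − q)/(p + q) · C(p + q, p) = (55 − 13)/(55 + 13) · 31368725759168 = 19374801204192.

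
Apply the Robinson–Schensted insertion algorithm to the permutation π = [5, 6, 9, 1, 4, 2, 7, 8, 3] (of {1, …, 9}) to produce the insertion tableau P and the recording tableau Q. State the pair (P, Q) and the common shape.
P = [1, 2, 3, 8] / [4, 6, 7] / [5, 9];  Q = [1, 2, 3, 8] / [4, 5, 7] / [6, 9];  common shape = (4, 3, 2)

Row-insert the values π_1, π_2, … into P one at a time, bumping the leftmost entry strictly greater than the inserted value down to the next row. The recording tableau Q records, in position (i, j), the step at which that cell was added to P.
  Insert 5 (step 1): P = [5];  Q = [1]
  Insert 6 (step 2): P = [5, 6];  Q = [1, 2]
  Insert 9 (step 3): P = [5, 6, 9];  Q = [1, 2, 3]
  Insert 1 (step 4): P = [1, 6, 9] / [5];  Q = [1, 2, 3] / [4]
  Insert 4 (step 5): P = [1, 4, 9] / [5, 6];  Q = [1, 2, 3] / [4, 5]
  Insert 2 (step 6): P = [1, 2, 9] / [4, 6] / [5];  Q = [1, 2, 3] / [4, 5] / [6]
  Insert 7 (step 7): P = [1, 2, 7] / [4, 6, 9] / [5];  Q = [1, 2, 3] / [4, 5, 7] / [6]
  Insert 8 (step 8): P = [1, 2, 7, 8] / [4, 6, 9] / [5];  Q = [1, 2, 3, 8] / [4, 5, 7] / [6]
  Insert 3 (step 9): P = [1, 2, 3, 8] / [4, 6, 7] / [5, 9];  Q = [1, 2, 3, 8] / [4, 5, 7] / [6, 9]
Final shape: (4, 3, 2).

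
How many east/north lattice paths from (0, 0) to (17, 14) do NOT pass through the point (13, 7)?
Number of paths = 239600925

Total paths from (0, 0) to (17, 14): C(31, 17) = 265182525. Paths through (13, 7): (paths (0, 0) → (13, 7)) × (paths (13, 7) → (17, 14)) = C(20, 13) · C(11, 4) = 77520 · 330 = 25581600. Avoidance count = 265182525 − 25581600 = 239600925.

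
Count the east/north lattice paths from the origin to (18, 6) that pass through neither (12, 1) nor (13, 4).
Number of paths = 79702

Inclusion–exclusion. Total paths: C(24, 18) = 134596. Through P₁: C(13, 12)·C(11, 6) = 6006. Through P₂: C(17, 13)·C(7, 5) = 49980. Since P₁ is strictly southwest of P₂, a monotone path through both must visit P₁ then P₂; paths through both = C(13, 12)·C(4, 1)·C(7, 5) = 1092. Avoid both = 134596 − 6006 − 49980 + 1092 = 79702.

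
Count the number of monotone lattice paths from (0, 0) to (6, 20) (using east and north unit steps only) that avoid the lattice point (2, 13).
Number of paths = 195580

Total paths from (0, 0) to (6, 20): C(26, 6) = 230230. Paths through (2, 13): (paths (0, 0) → (2, 13)) × (paths (2, 13) → (6, 20)) = C(15, 2) · C(11, 4) = 105 · 330 = 34650. Avoidance count = 230230 − 34650 = 195580.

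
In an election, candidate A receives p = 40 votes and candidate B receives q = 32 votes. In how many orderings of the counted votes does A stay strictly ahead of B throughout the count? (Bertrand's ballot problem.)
Strict-lead orderings = 31691044710711201662

Total orderings of the 72 votes with 40 for A: C(72, 40) = 285219402396400814958. By the Bertrand ballot formula (Cycle Lemma / reflection principle), the number of orderings in which A is strictly ahead of B throughout is (p − q)/(p + q) · C(p + q, p) = (40 − 32)/(40 + 32) · 285219402396400814958 = 31691044710711201662.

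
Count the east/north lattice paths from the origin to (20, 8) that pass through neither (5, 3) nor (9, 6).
Number of paths = 2002371

Inclusion–exclusion. Total paths: C(28, 20) = 3108105. Through P₁: C(8, 5)·C(20, 15) = 868224. Through P₂: C(15, 9)·C(13, 11) = 390390. Since P₁ is strictly southwest of P₂, a monotone path through both must visit P₁ then P₂; paths through both = C(8, 5)·C(7, 4)·C(13, 11) = 152880. Avoid both = 3108105 − 868224 − 390390 + 152880 = 2002371.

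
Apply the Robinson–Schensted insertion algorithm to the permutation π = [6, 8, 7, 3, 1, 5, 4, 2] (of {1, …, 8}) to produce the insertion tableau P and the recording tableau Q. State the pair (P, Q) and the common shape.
P = [1, 2] / [3, 4] / [5, 7] / [6] / [8];  Q = [1, 2] / [3, 6] / [4, 7] / [5] / [8];  common shape = (2, 2, 2, 1, 1)

Row-insert the values π_1, π_2, … into P one at a time, bumping the leftmost entry strictly greater than the inserted value down to the next row. The recording tableau Q records, in position (i, j), the step at which that cell was added to P.
  Insert 6 (step 1): P = [6];  Q = [1]
  Insert 8 (step 2): P = [6, 8];  Q = [1, 2]
  Insert 7 (step 3): P = [6, 7] / [8];  Q = [1, 2] / [3]
  Insert 3 (step 4): P = [3, 7] / [6] / [8];  Q = [1, 2] / [3] / [4]
  Insert 1 (step 5): P = [1, 7] / [3] / [6] / [8];  Q = [1, 2] / [3] / [4] / [5]
  Insert 5 (step 6): P = [1, 5] / [3, 7] / [6] / [8];  Q = [1, 2] / [3, 6] / [4] / [5]
  Insert 4 (step 7): P = [1, 4] / [3, 5] / [6, 7] / [8];  Q = [1, 2] / [3, 6] / [4, 7] / [5]
  Insert 2 (step 8): P = [1, 2] / [3, 4] / [5, 7] / [6] / [8];  Q = [1, 2] / [3, 6] / [4, 7] / [5] / [8]
Final shape: (2, 2, 2, 1, 1).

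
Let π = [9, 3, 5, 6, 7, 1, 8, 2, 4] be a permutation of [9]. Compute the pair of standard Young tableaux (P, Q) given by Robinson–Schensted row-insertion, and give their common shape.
P = [1, 2, 4, 7, 8] / [3, 5, 6] / [9];  Q = [1, 3, 4, 5, 7] / [2, 8, 9] / [6];  common shape = (5, 3, 1)

Row-insert the values π_1, π_2, … into P one at a time, bumping the leftmost entry strictly greater than the inserted value down to the next row. The recording tableau Q records, in position (i, j), the step at which that cell was added to P.
  Insert 9 (step 1): P = [9];  Q = [1]
  Insert 3 (step 2): P = [3] / [9];  Q = [1] / [2]
  Insert 5 (step 3): P = [3, 5] / [9];  Q = [1, 3] / [2]
  Insert 6 (step 4): P = [3, 5, 6] / [9];  Q = [1, 3, 4] / [2]
  Insert 7 (step 5): P = [3, 5, 6, 7] / [9];  Q = [1, 3, 4, 5] / [2]
  Insert 1 (step 6): P = [1, 5, 6, 7] / [3] / [9];  Q = [1, 3, 4, 5] / [2] / [6]
  Insert 8 (step 7): P = [1, 5, 6, 7, 8] / [3] / [9];  Q = [1, 3, 4, 5, 7] / [2] / [6]
  Insert 2 (step 8): P = [1, 2, 6, 7, 8] / [3, 5] / [9];  Q = [1, 3, 4, 5, 7] / [2, 8] / [6]
  Insert 4 (step 9): P = [1, 2, 4, 7, 8] / [3, 5, 6] / [9];  Q = [1, 3, 4, 5, 7] / [2, 8, 9] / [6]
Final shape: (5, 3, 1).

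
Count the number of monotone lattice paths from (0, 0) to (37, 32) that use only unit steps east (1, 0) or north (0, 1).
Number of paths = 47249626017378270486

A monotone lattice path from (0, 0) to (37, 32) consists of 37 east steps and 32 north steps in some order, so it is determined by which 37 of the 69 steps are east. The count is C(69, 37) = 47249626017378270486.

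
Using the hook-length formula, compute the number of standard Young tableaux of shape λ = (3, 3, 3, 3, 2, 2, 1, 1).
# SYT of shape (3, 3, 3, 3, 2, 2, 1, 1) = 787644

Hook-length formula: f^λ = n! / Π hook(c), product over all cells c of the Young diagram. For λ = (3, 3, 3, 3, 2, 2, 1, 1), n = 18 boxes. Hook lengths by row (left-to-right, top-to-bottom): [10, 7, 4]; [9, 6, 3]; [8, 5, 2]; [7, 4, 1]; [5, 2]; [4, 1]; [2]; [1]. Product of hooks = 8128512000. So f^λ = 18! / 8128512000 = 6402373705728000 / 8128512000 = 787644.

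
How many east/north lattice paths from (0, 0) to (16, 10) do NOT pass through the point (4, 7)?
Number of paths = 5161585

Total paths from (0, 0) to (16, 10): C(26, 16) = 5311735. Paths through (4, 7): (paths (0, 0) → (4, 7)) × (paths (4, 7) → (16, 10)) = C(11, 4) · C(15, 12) = 330 · 455 = 150150. Avoidance count = 5311735 − 150150 = 5161585.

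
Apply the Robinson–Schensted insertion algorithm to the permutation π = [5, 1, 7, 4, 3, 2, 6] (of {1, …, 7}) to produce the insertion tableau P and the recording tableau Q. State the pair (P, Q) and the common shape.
P = [1, 2, 6] / [3, 7] / [4] / [5];  Q = [1, 3, 7] / [2, 4] / [5] / [6];  common shape = (3, 2, 1, 1)

Row-insert the values π_1, π_2, … into P one at a time, bumping the leftmost entry strictly greater than the inserted value down to the next row. The recording tableau Q records, in position (i, j), the step at which that cell was added to P.
  Insert 5 (step 1): P = [5];  Q = [1]
  Insert 1 (step 2): P = [1] / [5];  Q = [1] / [2]
  Insert 7 (step 3): P = [1, 7] / [5];  Q = [1, 3] / [2]
  Insert 4 (step 4): P = [1, 4] / [5, 7];  Q = [1, 3] / [2, 4]
  Insert 3 (step 5): P = [1, 3] / [4, 7] / [5];  Q = [1, 3] / [2, 4] / [5]
  Insert 2 (step 6): P = [1, 2] / [3, 7] / [4] / [5];  Q = [1, 3] / [2, 4] / [5] / [6]
  Insert 6 (step 7): P = [1, 2, 6] / [3, 7] / [4] / [5];  Q = [1, 3, 7] / [2, 4] / [5] / [6]
Final shape: (3, 2, 1, 1).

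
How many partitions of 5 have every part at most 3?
p(5, parts ≤ 3) = 5

Partitions of 5 with all parts ≤ 3: 3+2, 3+1+1, 2+2+1, 2+1+1+1, 1+1+1+1+1. Count = 5.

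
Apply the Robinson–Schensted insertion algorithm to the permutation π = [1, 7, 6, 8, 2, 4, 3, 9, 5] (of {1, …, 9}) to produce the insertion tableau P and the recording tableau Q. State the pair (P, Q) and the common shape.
P = [1, 2, 3, 5] / [4, 8, 9] / [6] / [7];  Q = [1, 2, 4, 8] / [3, 6, 9] / [5] / [7];  common shape = (4, 3, 1, 1)

Row-insert the values π_1, π_2, … into P one at a time, bumping the leftmost entry strictly greater than the inserted value down to the next row. The recording tableau Q records, in position (i, j), the step at which that cell was added to P.
  Insert 1 (step 1): P = [1];  Q = [1]
  Insert 7 (step 2): P = [1, 7];  Q = [1, 2]
  Insert 6 (step 3): P = [1, 6] / [7];  Q = [1, 2] / [3]
  Insert 8 (step 4): P = [1, 6, 8] / [7];  Q = [1, 2, 4] / [3]
  Insert 2 (step 5): P = [1, 2, 8] / [6] / [7];  Q = [1, 2, 4] / [3] / [5]
  Insert 4 (step 6): P = [1, 2, 4] / [6, 8] / [7];  Q = [1, 2, 4] / [3, 6] / [5]
  Insert 3 (step 7): P = [1, 2, 3] / [4, 8] / [6] / [7];  Q = [1, 2, 4] / [3, 6] / [5] / [7]
  Insert 9 (step 8): P = [1, 2, 3, 9] / [4, 8] / [6] / [7];  Q = [1, 2, 4, 8] / [3, 6] / [5] / [7]
  Insert 5 (step 9): P = [1, 2, 3, 5] / [4, 8, 9] / [6] / [7];  Q = [1, 2, 4, 8] / [3, 6, 9] / [5] / [7]
Final shape: (4, 3, 1, 1).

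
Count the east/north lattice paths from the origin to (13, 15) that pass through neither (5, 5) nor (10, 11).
Number of paths = 18144924

Inclusion–exclusion. Total paths: C(28, 13) = 37442160. Through P₁: C(10, 5)·C(18, 8) = 11027016. Through P₂: C(21, 10)·C(7, 3) = 12345060. Since P₁ is strictly southwest of P₂, a monotone path through both must visit P₁ then P₂; paths through both = C(10, 5)·C(11, 5)·C(7, 3) = 4074840. Avoid both = 37442160 − 11027016 − 12345060 + 4074840 = 18144924.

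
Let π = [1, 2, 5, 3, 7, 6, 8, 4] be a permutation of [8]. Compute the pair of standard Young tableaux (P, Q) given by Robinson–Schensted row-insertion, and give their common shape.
P = [1, 2, 3, 4, 8] / [5, 6] / [7];  Q = [1, 2, 3, 5, 7] / [4, 6] / [8];  common shape = (5, 2, 1)

Row-insert the values π_1, π_2, … into P one at a time, bumping the leftmost entry strictly greater than the inserted value down to the next row. The recording tableau Q records, in position (i, j), the step at which that cell was added to P.
  Insert 1 (step 1): P = [1];  Q = [1]
  Insert 2 (step 2): P = [1, 2];  Q = [1, 2]
  Insert 5 (step 3): P = [1, 2, 5];  Q = [1, 2, 3]
  Insert 3 (step 4): P = [1, 2, 3] / [5];  Q = [1, 2, 3] / [4]
  Insert 7 (step 5): P = [1, 2, 3, 7] / [5];  Q = [1, 2, 3, 5] / [4]
  Insert 6 (step 6): P = [1, 2, 3, 6] / [5, 7];  Q = [1, 2, 3, 5] / [4, 6]
  Insert 8 (step 7): P = [1, 2, 3, 6, 8] / [5, 7];  Q = [1, 2, 3, 5, 7] / [4, 6]
  Insert 4 (step 8): P = [1, 2, 3, 4, 8] / [5, 6] / [7];  Q = [1, 2, 3, 5, 7] / [4, 6] / [8]
Final shape: (5, 2, 1).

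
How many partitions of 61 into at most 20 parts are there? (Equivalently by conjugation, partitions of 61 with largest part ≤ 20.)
p(61, parts ≤ 20) = 909742

Use the recurrence p(n, m) = p(n, m−1) + p(n−m, m): either the largest part is < m (count p(n, m−1)) or the largest part is exactly m (remove one copy of m, count p(n−m, m)). With p(0, ·) = 1 this gives p(61, parts ≤ 20) = 909742. (By conjugating Young diagrams, this also counts partitions of 61 into at most 20 parts.)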